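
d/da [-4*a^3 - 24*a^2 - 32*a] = -12*a^2 - 48*a - 32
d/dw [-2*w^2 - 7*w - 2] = -4*w - 7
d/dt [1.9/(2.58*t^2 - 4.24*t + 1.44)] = (8.056 - 9.804*t)/(2.58*t^2 - 4.24*t + 1.44)^2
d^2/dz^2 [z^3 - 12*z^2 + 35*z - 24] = 6*z - 24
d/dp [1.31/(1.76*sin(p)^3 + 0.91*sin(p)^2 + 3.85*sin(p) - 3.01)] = (-2.3842*sin(p) + 3.4584*cos(2*p) - 8.5019)*cos(p)/(1.76*sin(p)^3 + 0.91*sin(p)^2 + 3.85*sin(p) - 3.01)^2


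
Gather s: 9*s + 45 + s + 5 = 10*s + 50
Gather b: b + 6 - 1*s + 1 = b - s + 7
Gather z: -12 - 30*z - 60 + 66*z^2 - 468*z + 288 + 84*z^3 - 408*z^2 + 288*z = 84*z^3 - 342*z^2 - 210*z + 216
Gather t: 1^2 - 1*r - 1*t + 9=-r - t + 10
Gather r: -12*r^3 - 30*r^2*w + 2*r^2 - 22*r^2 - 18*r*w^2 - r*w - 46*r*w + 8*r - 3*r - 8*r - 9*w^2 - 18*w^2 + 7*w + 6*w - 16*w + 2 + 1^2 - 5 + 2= -12*r^3 + r^2*(-30*w - 20) + r*(-18*w^2 - 47*w - 3) - 27*w^2 - 3*w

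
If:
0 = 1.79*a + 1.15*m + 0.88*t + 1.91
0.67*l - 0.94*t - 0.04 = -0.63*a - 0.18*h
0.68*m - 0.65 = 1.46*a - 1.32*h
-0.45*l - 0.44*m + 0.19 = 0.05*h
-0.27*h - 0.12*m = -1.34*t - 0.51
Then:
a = -0.90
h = -0.56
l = 0.38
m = 0.11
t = -0.48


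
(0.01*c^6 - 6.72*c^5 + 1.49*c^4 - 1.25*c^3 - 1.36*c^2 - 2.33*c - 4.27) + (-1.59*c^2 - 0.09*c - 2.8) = 0.01*c^6 - 6.72*c^5 + 1.49*c^4 - 1.25*c^3 - 2.95*c^2 - 2.42*c - 7.07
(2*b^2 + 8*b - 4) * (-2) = -4*b^2 - 16*b + 8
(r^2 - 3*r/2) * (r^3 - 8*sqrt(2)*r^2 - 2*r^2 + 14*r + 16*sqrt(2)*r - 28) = r^5 - 8*sqrt(2)*r^4 - 7*r^4/2 + 17*r^3 + 28*sqrt(2)*r^3 - 49*r^2 - 24*sqrt(2)*r^2 + 42*r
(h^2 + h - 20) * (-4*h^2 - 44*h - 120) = -4*h^4 - 48*h^3 - 84*h^2 + 760*h + 2400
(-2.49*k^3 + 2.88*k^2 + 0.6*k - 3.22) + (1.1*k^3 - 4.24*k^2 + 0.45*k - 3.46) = -1.39*k^3 - 1.36*k^2 + 1.05*k - 6.68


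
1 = 1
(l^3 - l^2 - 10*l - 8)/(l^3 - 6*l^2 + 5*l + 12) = (l + 2)/(l - 3)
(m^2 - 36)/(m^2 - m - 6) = (36 - m^2)/(-m^2 + m + 6)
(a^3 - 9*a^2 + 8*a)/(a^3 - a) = (a - 8)/(a + 1)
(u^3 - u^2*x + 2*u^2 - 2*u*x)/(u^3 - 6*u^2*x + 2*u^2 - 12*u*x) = (-u + x)/(-u + 6*x)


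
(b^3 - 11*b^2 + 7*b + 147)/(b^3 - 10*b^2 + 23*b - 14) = (b^2 - 4*b - 21)/(b^2 - 3*b + 2)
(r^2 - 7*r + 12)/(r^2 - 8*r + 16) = (r - 3)/(r - 4)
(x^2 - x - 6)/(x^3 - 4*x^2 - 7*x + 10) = (x - 3)/(x^2 - 6*x + 5)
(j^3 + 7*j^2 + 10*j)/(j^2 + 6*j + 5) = j*(j + 2)/(j + 1)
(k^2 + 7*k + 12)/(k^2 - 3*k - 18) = (k + 4)/(k - 6)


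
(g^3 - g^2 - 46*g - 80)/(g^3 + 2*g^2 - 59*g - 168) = (g^2 + 7*g + 10)/(g^2 + 10*g + 21)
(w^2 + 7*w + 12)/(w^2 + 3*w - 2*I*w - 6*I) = (w + 4)/(w - 2*I)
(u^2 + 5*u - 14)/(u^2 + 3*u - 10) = (u + 7)/(u + 5)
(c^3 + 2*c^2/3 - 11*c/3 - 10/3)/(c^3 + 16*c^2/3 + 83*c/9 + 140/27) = 9*(c^2 - c - 2)/(9*c^2 + 33*c + 28)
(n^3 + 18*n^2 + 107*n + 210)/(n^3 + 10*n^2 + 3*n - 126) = (n + 5)/(n - 3)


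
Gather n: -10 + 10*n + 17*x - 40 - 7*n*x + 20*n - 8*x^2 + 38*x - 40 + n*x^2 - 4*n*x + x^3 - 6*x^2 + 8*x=n*(x^2 - 11*x + 30) + x^3 - 14*x^2 + 63*x - 90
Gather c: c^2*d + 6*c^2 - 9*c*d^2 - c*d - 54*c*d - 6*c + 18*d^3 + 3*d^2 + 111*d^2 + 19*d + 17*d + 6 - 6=c^2*(d + 6) + c*(-9*d^2 - 55*d - 6) + 18*d^3 + 114*d^2 + 36*d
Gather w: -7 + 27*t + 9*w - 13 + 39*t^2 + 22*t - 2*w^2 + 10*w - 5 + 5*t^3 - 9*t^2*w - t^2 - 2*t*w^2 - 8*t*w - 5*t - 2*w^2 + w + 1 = 5*t^3 + 38*t^2 + 44*t + w^2*(-2*t - 4) + w*(-9*t^2 - 8*t + 20) - 24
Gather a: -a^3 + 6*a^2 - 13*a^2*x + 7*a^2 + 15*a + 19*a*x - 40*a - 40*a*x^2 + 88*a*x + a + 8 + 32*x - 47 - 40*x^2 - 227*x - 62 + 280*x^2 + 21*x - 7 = -a^3 + a^2*(13 - 13*x) + a*(-40*x^2 + 107*x - 24) + 240*x^2 - 174*x - 108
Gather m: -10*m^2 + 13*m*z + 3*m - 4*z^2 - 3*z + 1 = -10*m^2 + m*(13*z + 3) - 4*z^2 - 3*z + 1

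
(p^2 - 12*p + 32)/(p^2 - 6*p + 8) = (p - 8)/(p - 2)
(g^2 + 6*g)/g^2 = (g + 6)/g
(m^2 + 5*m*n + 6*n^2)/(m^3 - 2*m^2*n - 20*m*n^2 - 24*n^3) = (m + 3*n)/(m^2 - 4*m*n - 12*n^2)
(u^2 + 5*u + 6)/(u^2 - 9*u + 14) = (u^2 + 5*u + 6)/(u^2 - 9*u + 14)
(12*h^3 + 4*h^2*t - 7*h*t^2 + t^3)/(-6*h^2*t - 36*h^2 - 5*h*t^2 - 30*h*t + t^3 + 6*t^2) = (-2*h + t)/(t + 6)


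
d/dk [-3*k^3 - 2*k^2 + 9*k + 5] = -9*k^2 - 4*k + 9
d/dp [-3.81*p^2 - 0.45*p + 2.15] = -7.62*p - 0.45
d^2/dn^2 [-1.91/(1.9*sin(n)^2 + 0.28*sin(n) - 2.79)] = (27.5804*sin(n)^4 + 3.04836*sin(n)^3 - 0.721216000000005*sin(n)^2 - 4.604628*sin(n) - 20.549308)/(1.9*sin(n)^2 + 0.28*sin(n) - 2.79)^3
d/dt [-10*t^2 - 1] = -20*t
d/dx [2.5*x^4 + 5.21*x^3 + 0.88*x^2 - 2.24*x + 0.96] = 10.0*x^3 + 15.63*x^2 + 1.76*x - 2.24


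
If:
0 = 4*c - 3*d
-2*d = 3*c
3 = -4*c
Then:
No Solution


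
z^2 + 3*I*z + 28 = (z - 4*I)*(z + 7*I)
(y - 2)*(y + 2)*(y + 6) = y^3 + 6*y^2 - 4*y - 24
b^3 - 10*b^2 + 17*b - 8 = (b - 8)*(b - 1)^2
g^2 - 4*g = g*(g - 4)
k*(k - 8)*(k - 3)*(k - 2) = k^4 - 13*k^3 + 46*k^2 - 48*k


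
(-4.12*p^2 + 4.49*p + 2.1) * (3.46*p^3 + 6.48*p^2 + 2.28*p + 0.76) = -14.2552*p^5 - 11.1622*p^4 + 26.9676*p^3 + 20.714*p^2 + 8.2004*p + 1.596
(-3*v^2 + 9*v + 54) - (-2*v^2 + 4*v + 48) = -v^2 + 5*v + 6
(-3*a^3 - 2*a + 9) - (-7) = -3*a^3 - 2*a + 16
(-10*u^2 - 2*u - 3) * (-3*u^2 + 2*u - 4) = 30*u^4 - 14*u^3 + 45*u^2 + 2*u + 12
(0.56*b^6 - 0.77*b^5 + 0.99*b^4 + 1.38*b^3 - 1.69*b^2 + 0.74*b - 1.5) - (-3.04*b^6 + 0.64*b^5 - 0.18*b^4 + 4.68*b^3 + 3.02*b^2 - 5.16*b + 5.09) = 3.6*b^6 - 1.41*b^5 + 1.17*b^4 - 3.3*b^3 - 4.71*b^2 + 5.9*b - 6.59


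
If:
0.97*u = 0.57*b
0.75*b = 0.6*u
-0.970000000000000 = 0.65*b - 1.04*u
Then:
No Solution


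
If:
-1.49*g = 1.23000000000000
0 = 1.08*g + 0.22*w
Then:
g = -0.83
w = 4.05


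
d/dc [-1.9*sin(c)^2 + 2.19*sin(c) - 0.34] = (2.19 - 3.8*sin(c))*cos(c)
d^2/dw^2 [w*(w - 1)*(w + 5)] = 6*w + 8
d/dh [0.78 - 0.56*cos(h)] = 0.56*sin(h)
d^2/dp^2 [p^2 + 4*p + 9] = 2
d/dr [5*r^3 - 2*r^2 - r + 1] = 15*r^2 - 4*r - 1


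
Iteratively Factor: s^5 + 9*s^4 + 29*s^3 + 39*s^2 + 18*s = (s + 1)*(s^4 + 8*s^3 + 21*s^2 + 18*s) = s*(s + 1)*(s^3 + 8*s^2 + 21*s + 18) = s*(s + 1)*(s + 2)*(s^2 + 6*s + 9) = s*(s + 1)*(s + 2)*(s + 3)*(s + 3)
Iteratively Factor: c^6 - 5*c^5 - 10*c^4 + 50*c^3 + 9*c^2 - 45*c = (c + 1)*(c^5 - 6*c^4 - 4*c^3 + 54*c^2 - 45*c) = (c - 3)*(c + 1)*(c^4 - 3*c^3 - 13*c^2 + 15*c) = (c - 3)*(c + 1)*(c + 3)*(c^3 - 6*c^2 + 5*c) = (c - 5)*(c - 3)*(c + 1)*(c + 3)*(c^2 - c) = (c - 5)*(c - 3)*(c - 1)*(c + 1)*(c + 3)*(c)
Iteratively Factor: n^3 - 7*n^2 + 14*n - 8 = (n - 4)*(n^2 - 3*n + 2) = (n - 4)*(n - 2)*(n - 1)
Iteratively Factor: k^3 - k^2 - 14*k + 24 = (k - 2)*(k^2 + k - 12) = (k - 2)*(k + 4)*(k - 3)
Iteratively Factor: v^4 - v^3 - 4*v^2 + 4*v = (v + 2)*(v^3 - 3*v^2 + 2*v) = v*(v + 2)*(v^2 - 3*v + 2) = v*(v - 1)*(v + 2)*(v - 2)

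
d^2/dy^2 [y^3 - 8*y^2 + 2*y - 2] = 6*y - 16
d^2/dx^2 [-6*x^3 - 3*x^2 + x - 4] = -36*x - 6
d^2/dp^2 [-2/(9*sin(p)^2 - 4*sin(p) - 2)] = 4*(-162*sin(p)^4 + 54*sin(p)^3 + 199*sin(p)^2 - 104*sin(p) + 34)/(-9*sin(p)^2 + 4*sin(p) + 2)^3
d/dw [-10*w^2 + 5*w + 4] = 5 - 20*w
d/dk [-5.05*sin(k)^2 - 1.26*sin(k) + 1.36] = -(10.1*sin(k) + 1.26)*cos(k)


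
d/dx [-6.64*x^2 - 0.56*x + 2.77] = -13.28*x - 0.56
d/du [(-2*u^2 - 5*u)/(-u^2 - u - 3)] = 3*(-u^2 + 4*u + 5)/(u^4 + 2*u^3 + 7*u^2 + 6*u + 9)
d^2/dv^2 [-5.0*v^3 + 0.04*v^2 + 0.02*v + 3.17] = 0.08 - 30.0*v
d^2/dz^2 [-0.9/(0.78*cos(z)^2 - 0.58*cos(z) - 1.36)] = (-2.19024*(1 - cos(z)^2)^2 + 1.22148*cos(z)^3 - 5.21676*cos(z)^2 - 1.73304*cos(z) + 4.7052)/(-0.78*cos(z)^2 + 0.58*cos(z) + 1.36)^3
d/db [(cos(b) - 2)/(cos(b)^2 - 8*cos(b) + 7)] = (cos(b)^2 - 4*cos(b) + 9)*sin(b)/(cos(b)^2 - 8*cos(b) + 7)^2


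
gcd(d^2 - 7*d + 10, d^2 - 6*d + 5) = d - 5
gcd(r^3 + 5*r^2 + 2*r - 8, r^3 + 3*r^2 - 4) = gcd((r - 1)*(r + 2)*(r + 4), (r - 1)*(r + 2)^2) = r^2 + r - 2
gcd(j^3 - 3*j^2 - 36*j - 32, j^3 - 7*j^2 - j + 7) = j + 1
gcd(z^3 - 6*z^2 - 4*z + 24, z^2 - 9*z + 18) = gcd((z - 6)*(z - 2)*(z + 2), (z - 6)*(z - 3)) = z - 6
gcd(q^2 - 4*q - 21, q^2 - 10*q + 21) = q - 7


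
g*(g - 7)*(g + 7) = g^3 - 49*g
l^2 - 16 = (l - 4)*(l + 4)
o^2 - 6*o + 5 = (o - 5)*(o - 1)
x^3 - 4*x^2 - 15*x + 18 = (x - 6)*(x - 1)*(x + 3)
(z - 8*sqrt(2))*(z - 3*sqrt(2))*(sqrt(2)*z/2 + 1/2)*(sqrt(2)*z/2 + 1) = z^4/2 - 19*sqrt(2)*z^3/4 + 8*z^2 + 61*sqrt(2)*z/2 + 24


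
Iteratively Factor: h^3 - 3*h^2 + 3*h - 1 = (h - 1)*(h^2 - 2*h + 1) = (h - 1)^2*(h - 1)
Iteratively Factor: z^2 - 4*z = (z - 4)*(z)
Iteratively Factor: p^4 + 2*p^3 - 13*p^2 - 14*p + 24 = (p + 2)*(p^3 - 13*p + 12) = (p - 3)*(p + 2)*(p^2 + 3*p - 4) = (p - 3)*(p + 2)*(p + 4)*(p - 1)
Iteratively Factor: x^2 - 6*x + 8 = (x - 4)*(x - 2)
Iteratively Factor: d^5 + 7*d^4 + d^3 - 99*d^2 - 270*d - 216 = (d + 3)*(d^4 + 4*d^3 - 11*d^2 - 66*d - 72) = (d + 3)^2*(d^3 + d^2 - 14*d - 24) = (d + 3)^3*(d^2 - 2*d - 8) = (d + 2)*(d + 3)^3*(d - 4)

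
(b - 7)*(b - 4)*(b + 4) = b^3 - 7*b^2 - 16*b + 112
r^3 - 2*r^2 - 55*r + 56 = (r - 8)*(r - 1)*(r + 7)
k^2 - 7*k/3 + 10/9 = (k - 5/3)*(k - 2/3)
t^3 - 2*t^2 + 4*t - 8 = (t - 2)*(t - 2*I)*(t + 2*I)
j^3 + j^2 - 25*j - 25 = (j - 5)*(j + 1)*(j + 5)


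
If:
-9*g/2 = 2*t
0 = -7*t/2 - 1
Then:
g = 8/63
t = -2/7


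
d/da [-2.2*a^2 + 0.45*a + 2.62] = 0.45 - 4.4*a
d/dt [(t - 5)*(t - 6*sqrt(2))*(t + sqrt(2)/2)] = 3*t^2 - 11*sqrt(2)*t - 10*t - 6 + 55*sqrt(2)/2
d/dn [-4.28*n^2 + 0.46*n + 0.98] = 0.46 - 8.56*n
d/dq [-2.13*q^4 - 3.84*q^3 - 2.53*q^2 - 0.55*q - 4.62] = -8.52*q^3 - 11.52*q^2 - 5.06*q - 0.55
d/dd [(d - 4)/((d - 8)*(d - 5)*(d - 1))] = 2*(-d^3 + 13*d^2 - 56*d + 86)/(d^6 - 28*d^5 + 302*d^4 - 1564*d^3 + 3929*d^2 - 4240*d + 1600)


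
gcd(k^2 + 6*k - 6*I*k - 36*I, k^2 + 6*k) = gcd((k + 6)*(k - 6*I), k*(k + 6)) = k + 6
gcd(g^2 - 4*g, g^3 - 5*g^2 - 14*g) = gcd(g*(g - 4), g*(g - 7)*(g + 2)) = g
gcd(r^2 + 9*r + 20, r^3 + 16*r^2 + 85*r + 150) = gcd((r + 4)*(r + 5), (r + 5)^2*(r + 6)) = r + 5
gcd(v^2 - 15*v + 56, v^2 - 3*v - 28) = v - 7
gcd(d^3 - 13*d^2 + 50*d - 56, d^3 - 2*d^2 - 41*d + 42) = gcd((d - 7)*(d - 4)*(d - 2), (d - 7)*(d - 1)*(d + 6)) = d - 7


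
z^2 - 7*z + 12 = (z - 4)*(z - 3)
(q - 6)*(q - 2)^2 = q^3 - 10*q^2 + 28*q - 24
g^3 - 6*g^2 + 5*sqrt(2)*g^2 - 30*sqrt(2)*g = g*(g - 6)*(g + 5*sqrt(2))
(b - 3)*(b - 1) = b^2 - 4*b + 3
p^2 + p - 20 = (p - 4)*(p + 5)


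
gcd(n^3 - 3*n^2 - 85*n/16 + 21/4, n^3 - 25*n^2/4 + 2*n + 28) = n^2 - 9*n/4 - 7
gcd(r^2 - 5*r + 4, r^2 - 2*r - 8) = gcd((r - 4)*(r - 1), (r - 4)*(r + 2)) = r - 4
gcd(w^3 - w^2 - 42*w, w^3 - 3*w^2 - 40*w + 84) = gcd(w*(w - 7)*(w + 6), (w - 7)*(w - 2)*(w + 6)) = w^2 - w - 42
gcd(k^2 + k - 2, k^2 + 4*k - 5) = k - 1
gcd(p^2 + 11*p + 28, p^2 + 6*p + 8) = p + 4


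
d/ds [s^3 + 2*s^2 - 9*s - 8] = 3*s^2 + 4*s - 9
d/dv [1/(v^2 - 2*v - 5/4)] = 32*(1 - v)/(-4*v^2 + 8*v + 5)^2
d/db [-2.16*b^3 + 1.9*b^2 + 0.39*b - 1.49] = -6.48*b^2 + 3.8*b + 0.39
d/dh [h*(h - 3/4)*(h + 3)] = 3*h^2 + 9*h/2 - 9/4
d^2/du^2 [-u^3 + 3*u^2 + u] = 6 - 6*u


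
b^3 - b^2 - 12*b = b*(b - 4)*(b + 3)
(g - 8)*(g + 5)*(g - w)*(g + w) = g^4 - 3*g^3 - g^2*w^2 - 40*g^2 + 3*g*w^2 + 40*w^2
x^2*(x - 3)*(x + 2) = x^4 - x^3 - 6*x^2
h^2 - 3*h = h*(h - 3)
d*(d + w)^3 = d^4 + 3*d^3*w + 3*d^2*w^2 + d*w^3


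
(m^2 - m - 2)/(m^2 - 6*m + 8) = (m + 1)/(m - 4)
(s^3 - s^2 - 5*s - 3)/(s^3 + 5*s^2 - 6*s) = (s^3 - s^2 - 5*s - 3)/(s*(s^2 + 5*s - 6))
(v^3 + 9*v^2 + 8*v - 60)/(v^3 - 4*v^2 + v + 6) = (v^2 + 11*v + 30)/(v^2 - 2*v - 3)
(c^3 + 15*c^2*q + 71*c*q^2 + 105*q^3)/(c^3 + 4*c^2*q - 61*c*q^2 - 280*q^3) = (-c - 3*q)/(-c + 8*q)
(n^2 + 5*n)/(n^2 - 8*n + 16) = n*(n + 5)/(n^2 - 8*n + 16)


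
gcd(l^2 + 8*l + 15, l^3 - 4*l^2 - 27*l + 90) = l + 5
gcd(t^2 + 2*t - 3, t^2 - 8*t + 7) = t - 1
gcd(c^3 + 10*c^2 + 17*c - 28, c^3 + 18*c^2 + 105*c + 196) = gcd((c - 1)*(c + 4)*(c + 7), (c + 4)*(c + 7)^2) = c^2 + 11*c + 28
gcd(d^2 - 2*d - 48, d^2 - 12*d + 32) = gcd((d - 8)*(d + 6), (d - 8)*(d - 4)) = d - 8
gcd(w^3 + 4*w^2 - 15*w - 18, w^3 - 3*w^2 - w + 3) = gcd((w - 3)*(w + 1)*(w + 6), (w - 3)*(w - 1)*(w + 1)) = w^2 - 2*w - 3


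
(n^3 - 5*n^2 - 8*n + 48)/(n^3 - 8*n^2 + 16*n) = (n + 3)/n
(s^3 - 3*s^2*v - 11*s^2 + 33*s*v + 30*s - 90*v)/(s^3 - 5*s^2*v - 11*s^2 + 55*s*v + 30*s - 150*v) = (s - 3*v)/(s - 5*v)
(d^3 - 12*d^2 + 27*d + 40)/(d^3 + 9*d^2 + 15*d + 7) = (d^2 - 13*d + 40)/(d^2 + 8*d + 7)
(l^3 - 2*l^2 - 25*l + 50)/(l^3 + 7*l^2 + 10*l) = (l^2 - 7*l + 10)/(l*(l + 2))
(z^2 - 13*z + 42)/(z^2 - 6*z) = (z - 7)/z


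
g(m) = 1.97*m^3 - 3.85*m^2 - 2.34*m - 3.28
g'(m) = 5.91*m^2 - 7.7*m - 2.34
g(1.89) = -8.16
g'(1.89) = 4.22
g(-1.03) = -7.11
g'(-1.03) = 11.86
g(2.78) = 2.79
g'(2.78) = 21.93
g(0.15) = -3.71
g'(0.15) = -3.36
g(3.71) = 35.64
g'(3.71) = 50.44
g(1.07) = -7.78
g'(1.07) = -3.81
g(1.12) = -7.96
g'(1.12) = -3.55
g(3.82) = 41.41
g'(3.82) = 54.49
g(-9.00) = -1730.20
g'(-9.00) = 545.67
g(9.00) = 1099.94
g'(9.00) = 407.07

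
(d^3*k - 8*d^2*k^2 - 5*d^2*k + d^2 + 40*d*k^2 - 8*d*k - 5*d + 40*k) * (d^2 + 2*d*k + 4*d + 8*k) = d^5*k - 6*d^4*k^2 - d^4*k + d^4 - 16*d^3*k^3 + 6*d^3*k^2 - 26*d^3*k - d^3 + 16*d^2*k^3 + 104*d^2*k^2 + 6*d^2*k - 20*d^2 + 320*d*k^3 + 16*d*k^2 + 120*d*k + 320*k^2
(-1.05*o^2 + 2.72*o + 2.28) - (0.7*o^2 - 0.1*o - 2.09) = -1.75*o^2 + 2.82*o + 4.37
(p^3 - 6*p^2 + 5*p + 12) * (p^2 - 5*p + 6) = p^5 - 11*p^4 + 41*p^3 - 49*p^2 - 30*p + 72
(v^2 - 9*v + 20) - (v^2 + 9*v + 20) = -18*v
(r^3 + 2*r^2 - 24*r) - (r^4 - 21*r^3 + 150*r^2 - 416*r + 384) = -r^4 + 22*r^3 - 148*r^2 + 392*r - 384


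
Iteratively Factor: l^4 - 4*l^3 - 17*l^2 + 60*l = (l + 4)*(l^3 - 8*l^2 + 15*l) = (l - 5)*(l + 4)*(l^2 - 3*l) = l*(l - 5)*(l + 4)*(l - 3)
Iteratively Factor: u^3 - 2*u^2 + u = (u - 1)*(u^2 - u) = u*(u - 1)*(u - 1)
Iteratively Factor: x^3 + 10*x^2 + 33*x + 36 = (x + 3)*(x^2 + 7*x + 12) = (x + 3)^2*(x + 4)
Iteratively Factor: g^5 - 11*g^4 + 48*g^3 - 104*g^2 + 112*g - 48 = (g - 2)*(g^4 - 9*g^3 + 30*g^2 - 44*g + 24) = (g - 2)^2*(g^3 - 7*g^2 + 16*g - 12) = (g - 3)*(g - 2)^2*(g^2 - 4*g + 4) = (g - 3)*(g - 2)^3*(g - 2)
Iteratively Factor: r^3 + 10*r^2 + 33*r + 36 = (r + 4)*(r^2 + 6*r + 9) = (r + 3)*(r + 4)*(r + 3)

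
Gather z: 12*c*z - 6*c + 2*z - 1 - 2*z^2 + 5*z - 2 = -6*c - 2*z^2 + z*(12*c + 7) - 3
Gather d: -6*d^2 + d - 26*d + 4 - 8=-6*d^2 - 25*d - 4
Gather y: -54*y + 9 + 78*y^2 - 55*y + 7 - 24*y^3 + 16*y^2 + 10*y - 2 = -24*y^3 + 94*y^2 - 99*y + 14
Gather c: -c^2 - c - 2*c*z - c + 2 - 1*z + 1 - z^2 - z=-c^2 + c*(-2*z - 2) - z^2 - 2*z + 3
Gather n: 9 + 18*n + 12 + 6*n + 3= 24*n + 24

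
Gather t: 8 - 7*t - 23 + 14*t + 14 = 7*t - 1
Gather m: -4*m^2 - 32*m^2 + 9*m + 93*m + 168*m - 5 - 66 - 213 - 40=-36*m^2 + 270*m - 324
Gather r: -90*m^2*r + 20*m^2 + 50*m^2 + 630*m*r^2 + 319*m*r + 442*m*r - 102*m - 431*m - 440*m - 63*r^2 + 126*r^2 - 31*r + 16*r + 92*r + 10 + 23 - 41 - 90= 70*m^2 - 973*m + r^2*(630*m + 63) + r*(-90*m^2 + 761*m + 77) - 98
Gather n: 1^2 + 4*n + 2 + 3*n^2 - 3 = 3*n^2 + 4*n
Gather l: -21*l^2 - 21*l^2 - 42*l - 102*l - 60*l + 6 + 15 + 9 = -42*l^2 - 204*l + 30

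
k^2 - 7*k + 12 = (k - 4)*(k - 3)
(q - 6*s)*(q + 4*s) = q^2 - 2*q*s - 24*s^2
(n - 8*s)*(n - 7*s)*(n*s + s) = n^3*s - 15*n^2*s^2 + n^2*s + 56*n*s^3 - 15*n*s^2 + 56*s^3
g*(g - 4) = g^2 - 4*g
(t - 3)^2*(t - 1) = t^3 - 7*t^2 + 15*t - 9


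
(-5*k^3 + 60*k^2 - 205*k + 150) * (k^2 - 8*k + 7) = -5*k^5 + 100*k^4 - 720*k^3 + 2210*k^2 - 2635*k + 1050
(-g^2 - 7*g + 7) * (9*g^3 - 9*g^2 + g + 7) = -9*g^5 - 54*g^4 + 125*g^3 - 77*g^2 - 42*g + 49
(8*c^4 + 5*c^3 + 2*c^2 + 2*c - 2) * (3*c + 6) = 24*c^5 + 63*c^4 + 36*c^3 + 18*c^2 + 6*c - 12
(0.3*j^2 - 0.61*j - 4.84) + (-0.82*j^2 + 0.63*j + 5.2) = -0.52*j^2 + 0.02*j + 0.36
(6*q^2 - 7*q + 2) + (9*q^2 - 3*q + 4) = 15*q^2 - 10*q + 6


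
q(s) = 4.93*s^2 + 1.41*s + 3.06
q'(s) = 9.86*s + 1.41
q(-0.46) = 3.45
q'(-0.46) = -3.13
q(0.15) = 3.38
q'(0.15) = 2.89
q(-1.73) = 15.38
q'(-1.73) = -15.65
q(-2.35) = 26.97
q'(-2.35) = -21.76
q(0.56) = 5.40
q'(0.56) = 6.93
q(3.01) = 51.97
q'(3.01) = 31.09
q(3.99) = 87.17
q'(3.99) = 40.75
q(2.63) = 40.87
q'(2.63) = 27.34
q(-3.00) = 43.20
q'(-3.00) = -28.17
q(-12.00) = 696.06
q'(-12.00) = -116.91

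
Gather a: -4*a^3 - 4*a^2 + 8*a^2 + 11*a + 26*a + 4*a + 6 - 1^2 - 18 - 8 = -4*a^3 + 4*a^2 + 41*a - 21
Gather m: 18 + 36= 54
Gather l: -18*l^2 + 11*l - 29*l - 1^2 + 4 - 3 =-18*l^2 - 18*l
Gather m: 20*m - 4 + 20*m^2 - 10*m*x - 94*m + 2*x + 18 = 20*m^2 + m*(-10*x - 74) + 2*x + 14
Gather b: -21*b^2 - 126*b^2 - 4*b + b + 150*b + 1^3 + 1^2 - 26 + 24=-147*b^2 + 147*b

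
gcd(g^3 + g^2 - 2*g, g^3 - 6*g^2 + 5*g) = g^2 - g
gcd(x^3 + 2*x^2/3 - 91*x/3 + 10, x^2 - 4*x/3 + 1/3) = x - 1/3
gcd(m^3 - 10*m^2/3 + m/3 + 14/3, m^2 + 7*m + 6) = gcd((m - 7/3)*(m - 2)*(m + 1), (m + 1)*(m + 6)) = m + 1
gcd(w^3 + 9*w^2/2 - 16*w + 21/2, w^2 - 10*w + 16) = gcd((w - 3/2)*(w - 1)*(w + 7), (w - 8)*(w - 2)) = 1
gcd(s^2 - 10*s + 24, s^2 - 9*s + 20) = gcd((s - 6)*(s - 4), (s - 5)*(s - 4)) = s - 4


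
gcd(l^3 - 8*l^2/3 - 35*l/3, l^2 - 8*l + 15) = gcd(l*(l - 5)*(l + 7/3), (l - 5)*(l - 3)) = l - 5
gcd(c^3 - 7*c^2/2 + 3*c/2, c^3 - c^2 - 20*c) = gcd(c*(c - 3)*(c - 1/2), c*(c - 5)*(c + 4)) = c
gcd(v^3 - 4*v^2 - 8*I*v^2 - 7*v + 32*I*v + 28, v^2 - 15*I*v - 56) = v - 7*I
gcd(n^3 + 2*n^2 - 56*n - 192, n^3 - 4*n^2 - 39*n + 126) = n + 6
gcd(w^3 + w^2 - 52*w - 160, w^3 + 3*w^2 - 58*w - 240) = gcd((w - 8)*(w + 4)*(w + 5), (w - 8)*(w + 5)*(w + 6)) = w^2 - 3*w - 40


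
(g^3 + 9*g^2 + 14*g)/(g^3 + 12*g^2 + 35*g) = (g + 2)/(g + 5)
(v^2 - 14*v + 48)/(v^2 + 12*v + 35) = (v^2 - 14*v + 48)/(v^2 + 12*v + 35)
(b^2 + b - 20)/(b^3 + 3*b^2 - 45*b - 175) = (b - 4)/(b^2 - 2*b - 35)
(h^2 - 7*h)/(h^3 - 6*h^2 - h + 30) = h*(h - 7)/(h^3 - 6*h^2 - h + 30)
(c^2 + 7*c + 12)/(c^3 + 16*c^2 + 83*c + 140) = (c + 3)/(c^2 + 12*c + 35)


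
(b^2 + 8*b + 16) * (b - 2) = b^3 + 6*b^2 - 32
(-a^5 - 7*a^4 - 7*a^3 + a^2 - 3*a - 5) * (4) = -4*a^5 - 28*a^4 - 28*a^3 + 4*a^2 - 12*a - 20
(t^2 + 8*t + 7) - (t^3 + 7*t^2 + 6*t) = -t^3 - 6*t^2 + 2*t + 7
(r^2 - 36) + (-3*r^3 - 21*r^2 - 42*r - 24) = -3*r^3 - 20*r^2 - 42*r - 60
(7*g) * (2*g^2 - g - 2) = 14*g^3 - 7*g^2 - 14*g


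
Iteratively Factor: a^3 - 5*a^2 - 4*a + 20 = (a - 5)*(a^2 - 4) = (a - 5)*(a + 2)*(a - 2)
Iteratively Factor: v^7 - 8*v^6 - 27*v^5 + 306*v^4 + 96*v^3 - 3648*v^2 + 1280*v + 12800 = (v - 4)*(v^6 - 4*v^5 - 43*v^4 + 134*v^3 + 632*v^2 - 1120*v - 3200) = (v - 4)^2*(v^5 - 43*v^3 - 38*v^2 + 480*v + 800) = (v - 5)*(v - 4)^2*(v^4 + 5*v^3 - 18*v^2 - 128*v - 160) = (v - 5)*(v - 4)^2*(v + 4)*(v^3 + v^2 - 22*v - 40) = (v - 5)^2*(v - 4)^2*(v + 4)*(v^2 + 6*v + 8) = (v - 5)^2*(v - 4)^2*(v + 4)^2*(v + 2)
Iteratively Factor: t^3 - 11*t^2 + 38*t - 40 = (t - 2)*(t^2 - 9*t + 20) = (t - 4)*(t - 2)*(t - 5)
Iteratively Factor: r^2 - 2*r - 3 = (r - 3)*(r + 1)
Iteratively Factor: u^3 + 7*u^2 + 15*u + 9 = (u + 3)*(u^2 + 4*u + 3) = (u + 1)*(u + 3)*(u + 3)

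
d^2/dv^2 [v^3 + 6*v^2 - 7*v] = 6*v + 12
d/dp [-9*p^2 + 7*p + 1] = 7 - 18*p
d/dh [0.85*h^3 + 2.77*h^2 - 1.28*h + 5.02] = 2.55*h^2 + 5.54*h - 1.28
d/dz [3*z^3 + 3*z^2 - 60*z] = 9*z^2 + 6*z - 60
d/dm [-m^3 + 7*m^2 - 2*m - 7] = -3*m^2 + 14*m - 2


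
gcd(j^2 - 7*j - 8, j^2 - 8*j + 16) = 1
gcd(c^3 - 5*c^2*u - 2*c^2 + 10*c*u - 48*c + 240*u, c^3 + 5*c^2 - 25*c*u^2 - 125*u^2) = -c + 5*u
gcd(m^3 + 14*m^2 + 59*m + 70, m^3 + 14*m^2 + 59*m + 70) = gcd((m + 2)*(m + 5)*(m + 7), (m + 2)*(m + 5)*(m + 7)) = m^3 + 14*m^2 + 59*m + 70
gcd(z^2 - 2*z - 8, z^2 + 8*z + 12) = z + 2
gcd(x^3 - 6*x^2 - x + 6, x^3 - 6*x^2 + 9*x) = 1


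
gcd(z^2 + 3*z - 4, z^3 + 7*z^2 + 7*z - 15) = z - 1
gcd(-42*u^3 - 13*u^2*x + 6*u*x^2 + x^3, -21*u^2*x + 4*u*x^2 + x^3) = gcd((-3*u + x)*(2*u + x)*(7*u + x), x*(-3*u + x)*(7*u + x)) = -21*u^2 + 4*u*x + x^2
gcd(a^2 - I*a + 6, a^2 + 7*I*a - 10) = a + 2*I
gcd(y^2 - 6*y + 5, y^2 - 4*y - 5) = y - 5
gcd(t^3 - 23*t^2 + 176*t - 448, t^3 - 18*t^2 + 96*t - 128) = t^2 - 16*t + 64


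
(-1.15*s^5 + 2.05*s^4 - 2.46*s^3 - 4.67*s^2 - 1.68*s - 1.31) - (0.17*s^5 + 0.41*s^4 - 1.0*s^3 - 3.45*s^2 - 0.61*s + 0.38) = -1.32*s^5 + 1.64*s^4 - 1.46*s^3 - 1.22*s^2 - 1.07*s - 1.69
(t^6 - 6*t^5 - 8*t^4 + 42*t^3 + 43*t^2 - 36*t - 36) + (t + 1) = t^6 - 6*t^5 - 8*t^4 + 42*t^3 + 43*t^2 - 35*t - 35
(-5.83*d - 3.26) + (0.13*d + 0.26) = -5.7*d - 3.0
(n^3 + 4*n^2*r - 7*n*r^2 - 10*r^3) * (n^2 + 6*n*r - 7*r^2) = n^5 + 10*n^4*r + 10*n^3*r^2 - 80*n^2*r^3 - 11*n*r^4 + 70*r^5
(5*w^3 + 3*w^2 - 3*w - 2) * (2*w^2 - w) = 10*w^5 + w^4 - 9*w^3 - w^2 + 2*w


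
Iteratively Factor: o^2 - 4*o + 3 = (o - 3)*(o - 1)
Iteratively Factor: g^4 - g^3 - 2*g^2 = (g)*(g^3 - g^2 - 2*g) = g^2*(g^2 - g - 2) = g^2*(g - 2)*(g + 1)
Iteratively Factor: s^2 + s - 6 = (s + 3)*(s - 2)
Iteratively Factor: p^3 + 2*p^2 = (p)*(p^2 + 2*p) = p^2*(p + 2)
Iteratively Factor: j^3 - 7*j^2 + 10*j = (j - 2)*(j^2 - 5*j) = j*(j - 2)*(j - 5)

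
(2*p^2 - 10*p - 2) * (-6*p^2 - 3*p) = -12*p^4 + 54*p^3 + 42*p^2 + 6*p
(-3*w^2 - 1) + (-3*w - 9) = -3*w^2 - 3*w - 10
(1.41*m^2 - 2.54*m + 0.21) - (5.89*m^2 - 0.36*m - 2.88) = -4.48*m^2 - 2.18*m + 3.09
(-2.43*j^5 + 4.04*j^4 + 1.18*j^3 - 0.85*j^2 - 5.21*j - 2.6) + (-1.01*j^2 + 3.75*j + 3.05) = -2.43*j^5 + 4.04*j^4 + 1.18*j^3 - 1.86*j^2 - 1.46*j + 0.45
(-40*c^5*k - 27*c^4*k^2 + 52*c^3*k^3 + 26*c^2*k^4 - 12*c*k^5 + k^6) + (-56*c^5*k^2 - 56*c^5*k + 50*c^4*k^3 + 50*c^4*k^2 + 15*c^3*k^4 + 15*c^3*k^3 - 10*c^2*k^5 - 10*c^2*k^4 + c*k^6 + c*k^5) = -56*c^5*k^2 - 96*c^5*k + 50*c^4*k^3 + 23*c^4*k^2 + 15*c^3*k^4 + 67*c^3*k^3 - 10*c^2*k^5 + 16*c^2*k^4 + c*k^6 - 11*c*k^5 + k^6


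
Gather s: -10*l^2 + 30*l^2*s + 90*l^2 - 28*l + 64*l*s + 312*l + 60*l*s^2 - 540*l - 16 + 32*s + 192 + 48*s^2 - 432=80*l^2 - 256*l + s^2*(60*l + 48) + s*(30*l^2 + 64*l + 32) - 256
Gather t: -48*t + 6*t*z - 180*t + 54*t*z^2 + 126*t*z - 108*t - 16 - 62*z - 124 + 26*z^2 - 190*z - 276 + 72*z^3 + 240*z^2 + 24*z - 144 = t*(54*z^2 + 132*z - 336) + 72*z^3 + 266*z^2 - 228*z - 560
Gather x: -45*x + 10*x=-35*x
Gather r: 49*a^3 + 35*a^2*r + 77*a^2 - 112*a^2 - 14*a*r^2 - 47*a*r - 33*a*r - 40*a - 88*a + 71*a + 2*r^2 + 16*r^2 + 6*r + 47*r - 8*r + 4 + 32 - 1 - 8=49*a^3 - 35*a^2 - 57*a + r^2*(18 - 14*a) + r*(35*a^2 - 80*a + 45) + 27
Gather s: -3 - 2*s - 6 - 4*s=-6*s - 9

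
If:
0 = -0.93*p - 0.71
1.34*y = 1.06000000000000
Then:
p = -0.76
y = 0.79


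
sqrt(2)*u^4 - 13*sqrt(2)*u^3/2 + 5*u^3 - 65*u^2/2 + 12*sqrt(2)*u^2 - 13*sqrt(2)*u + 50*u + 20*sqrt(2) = (u - 4)*(u - 5/2)*(u + 2*sqrt(2))*(sqrt(2)*u + 1)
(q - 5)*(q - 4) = q^2 - 9*q + 20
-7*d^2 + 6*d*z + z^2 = (-d + z)*(7*d + z)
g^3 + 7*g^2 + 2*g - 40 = (g - 2)*(g + 4)*(g + 5)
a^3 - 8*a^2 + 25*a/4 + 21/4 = (a - 7)*(a - 3/2)*(a + 1/2)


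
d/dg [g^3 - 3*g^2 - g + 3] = 3*g^2 - 6*g - 1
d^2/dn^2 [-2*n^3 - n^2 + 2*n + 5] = -12*n - 2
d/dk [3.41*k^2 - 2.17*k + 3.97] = 6.82*k - 2.17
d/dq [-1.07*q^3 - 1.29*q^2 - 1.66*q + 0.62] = -3.21*q^2 - 2.58*q - 1.66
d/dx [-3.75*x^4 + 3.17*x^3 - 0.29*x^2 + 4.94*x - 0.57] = -15.0*x^3 + 9.51*x^2 - 0.58*x + 4.94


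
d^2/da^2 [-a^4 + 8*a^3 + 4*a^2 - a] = -12*a^2 + 48*a + 8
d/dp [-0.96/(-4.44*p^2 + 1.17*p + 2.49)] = (1.1232 - 8.5248*p)/(-4.44*p^2 + 1.17*p + 2.49)^2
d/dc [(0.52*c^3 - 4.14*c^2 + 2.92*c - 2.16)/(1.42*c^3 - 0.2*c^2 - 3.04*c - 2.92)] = (5.7748*c^4 - 11.4544*c^3 + 17.816*c^2 + 23.3136*c - 15.0928)/(2.0164*c^6 - 0.568*c^5 - 8.5936*c^4 - 7.0768*c^3 + 10.4096*c^2 + 17.7536*c + 8.5264)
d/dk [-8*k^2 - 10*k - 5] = -16*k - 10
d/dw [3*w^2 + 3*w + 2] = 6*w + 3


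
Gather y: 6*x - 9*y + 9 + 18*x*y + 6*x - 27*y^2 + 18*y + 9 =12*x - 27*y^2 + y*(18*x + 9) + 18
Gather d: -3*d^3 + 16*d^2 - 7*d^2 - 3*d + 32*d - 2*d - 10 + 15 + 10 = -3*d^3 + 9*d^2 + 27*d + 15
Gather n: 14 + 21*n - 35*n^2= -35*n^2 + 21*n + 14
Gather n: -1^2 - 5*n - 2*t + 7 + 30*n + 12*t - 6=25*n + 10*t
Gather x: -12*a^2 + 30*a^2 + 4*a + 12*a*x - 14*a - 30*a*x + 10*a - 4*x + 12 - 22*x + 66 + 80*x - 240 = 18*a^2 + x*(54 - 18*a) - 162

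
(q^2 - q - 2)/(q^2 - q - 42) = (-q^2 + q + 2)/(-q^2 + q + 42)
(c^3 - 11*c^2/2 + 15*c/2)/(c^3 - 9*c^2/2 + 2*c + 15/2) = c/(c + 1)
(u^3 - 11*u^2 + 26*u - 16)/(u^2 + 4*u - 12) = (u^2 - 9*u + 8)/(u + 6)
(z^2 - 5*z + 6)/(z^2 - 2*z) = (z - 3)/z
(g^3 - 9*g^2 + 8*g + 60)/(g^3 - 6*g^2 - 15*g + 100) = (g^2 - 4*g - 12)/(g^2 - g - 20)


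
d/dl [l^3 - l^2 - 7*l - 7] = 3*l^2 - 2*l - 7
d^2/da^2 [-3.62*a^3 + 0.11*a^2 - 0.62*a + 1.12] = 0.22 - 21.72*a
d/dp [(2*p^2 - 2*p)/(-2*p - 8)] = (-p^2 - 8*p + 4)/(p^2 + 8*p + 16)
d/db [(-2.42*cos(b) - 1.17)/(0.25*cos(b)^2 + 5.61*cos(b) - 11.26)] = (0.605*sin(b)^2 - 0.585000000000001*cos(b) - 34.4179)*sin(b)/(0.25*cos(b)^2 + 5.61*cos(b) - 11.26)^2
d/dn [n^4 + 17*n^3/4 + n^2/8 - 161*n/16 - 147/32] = 4*n^3 + 51*n^2/4 + n/4 - 161/16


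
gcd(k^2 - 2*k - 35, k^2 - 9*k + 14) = k - 7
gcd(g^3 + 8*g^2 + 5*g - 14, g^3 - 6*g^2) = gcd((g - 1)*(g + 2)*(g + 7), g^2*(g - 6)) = 1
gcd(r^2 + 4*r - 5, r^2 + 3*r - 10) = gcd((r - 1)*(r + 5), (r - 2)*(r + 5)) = r + 5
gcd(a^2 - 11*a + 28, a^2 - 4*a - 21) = a - 7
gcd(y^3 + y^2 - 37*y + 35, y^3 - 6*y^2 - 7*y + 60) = y - 5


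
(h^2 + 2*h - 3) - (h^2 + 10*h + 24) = -8*h - 27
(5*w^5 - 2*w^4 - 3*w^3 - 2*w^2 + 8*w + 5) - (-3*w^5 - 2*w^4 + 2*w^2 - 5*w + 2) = 8*w^5 - 3*w^3 - 4*w^2 + 13*w + 3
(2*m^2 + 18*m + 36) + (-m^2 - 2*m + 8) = m^2 + 16*m + 44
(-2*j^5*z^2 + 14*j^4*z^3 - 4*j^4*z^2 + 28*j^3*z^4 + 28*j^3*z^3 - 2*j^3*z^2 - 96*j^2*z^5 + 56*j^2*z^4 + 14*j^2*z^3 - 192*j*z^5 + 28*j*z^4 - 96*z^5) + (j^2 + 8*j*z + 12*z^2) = -2*j^5*z^2 + 14*j^4*z^3 - 4*j^4*z^2 + 28*j^3*z^4 + 28*j^3*z^3 - 2*j^3*z^2 - 96*j^2*z^5 + 56*j^2*z^4 + 14*j^2*z^3 + j^2 - 192*j*z^5 + 28*j*z^4 + 8*j*z - 96*z^5 + 12*z^2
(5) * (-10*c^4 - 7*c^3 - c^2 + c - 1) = -50*c^4 - 35*c^3 - 5*c^2 + 5*c - 5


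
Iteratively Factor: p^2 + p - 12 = (p - 3)*(p + 4)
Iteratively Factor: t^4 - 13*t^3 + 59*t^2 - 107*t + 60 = (t - 1)*(t^3 - 12*t^2 + 47*t - 60) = (t - 4)*(t - 1)*(t^2 - 8*t + 15) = (t - 5)*(t - 4)*(t - 1)*(t - 3)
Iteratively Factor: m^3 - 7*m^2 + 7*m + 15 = (m - 3)*(m^2 - 4*m - 5) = (m - 3)*(m + 1)*(m - 5)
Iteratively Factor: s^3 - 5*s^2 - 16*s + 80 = (s - 5)*(s^2 - 16) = (s - 5)*(s + 4)*(s - 4)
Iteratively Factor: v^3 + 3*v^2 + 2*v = (v)*(v^2 + 3*v + 2) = v*(v + 1)*(v + 2)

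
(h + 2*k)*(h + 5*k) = h^2 + 7*h*k + 10*k^2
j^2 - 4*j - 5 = (j - 5)*(j + 1)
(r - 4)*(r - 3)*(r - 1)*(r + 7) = r^4 - r^3 - 37*r^2 + 121*r - 84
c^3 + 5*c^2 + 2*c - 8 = (c - 1)*(c + 2)*(c + 4)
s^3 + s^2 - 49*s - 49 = (s - 7)*(s + 1)*(s + 7)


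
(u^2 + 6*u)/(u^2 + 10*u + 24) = u/(u + 4)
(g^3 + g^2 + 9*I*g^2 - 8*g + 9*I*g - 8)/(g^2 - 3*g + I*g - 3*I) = (g^2 + g*(1 + 8*I) + 8*I)/(g - 3)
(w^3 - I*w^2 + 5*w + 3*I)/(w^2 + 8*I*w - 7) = (w^2 - 2*I*w + 3)/(w + 7*I)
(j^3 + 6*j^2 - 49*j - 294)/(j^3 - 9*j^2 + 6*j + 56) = (j^2 + 13*j + 42)/(j^2 - 2*j - 8)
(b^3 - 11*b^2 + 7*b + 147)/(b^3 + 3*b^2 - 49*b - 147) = (b - 7)/(b + 7)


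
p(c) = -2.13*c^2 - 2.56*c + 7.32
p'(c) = -4.26*c - 2.56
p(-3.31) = -7.54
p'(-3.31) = 11.54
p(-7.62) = -96.85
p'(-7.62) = 29.90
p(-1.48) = 6.44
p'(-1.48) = 3.74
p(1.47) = -1.05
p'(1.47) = -8.82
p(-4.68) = -27.35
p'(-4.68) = 17.38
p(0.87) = 3.48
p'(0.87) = -6.27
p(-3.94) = -15.66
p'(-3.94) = 14.22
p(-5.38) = -40.56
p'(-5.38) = 20.36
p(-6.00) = -54.00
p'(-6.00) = 23.00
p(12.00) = -330.12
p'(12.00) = -53.68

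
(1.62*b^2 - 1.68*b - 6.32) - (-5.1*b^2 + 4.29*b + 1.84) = 6.72*b^2 - 5.97*b - 8.16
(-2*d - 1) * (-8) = 16*d + 8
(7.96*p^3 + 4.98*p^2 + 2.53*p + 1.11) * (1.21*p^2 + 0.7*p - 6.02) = 9.6316*p^5 + 11.5978*p^4 - 41.3719*p^3 - 26.8655*p^2 - 14.4536*p - 6.6822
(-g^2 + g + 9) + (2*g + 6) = -g^2 + 3*g + 15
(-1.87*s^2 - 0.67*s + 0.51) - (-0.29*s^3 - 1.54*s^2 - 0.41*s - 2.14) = 0.29*s^3 - 0.33*s^2 - 0.26*s + 2.65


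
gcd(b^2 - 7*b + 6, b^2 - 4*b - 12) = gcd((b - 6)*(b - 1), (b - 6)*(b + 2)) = b - 6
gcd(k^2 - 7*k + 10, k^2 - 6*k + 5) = k - 5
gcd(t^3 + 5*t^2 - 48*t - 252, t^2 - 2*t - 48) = t + 6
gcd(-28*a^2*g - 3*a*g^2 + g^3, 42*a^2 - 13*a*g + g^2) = 7*a - g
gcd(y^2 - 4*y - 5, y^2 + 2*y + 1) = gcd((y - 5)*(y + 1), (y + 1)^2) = y + 1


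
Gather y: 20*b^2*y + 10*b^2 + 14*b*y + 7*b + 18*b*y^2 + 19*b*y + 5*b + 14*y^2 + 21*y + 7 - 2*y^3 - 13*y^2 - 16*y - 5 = 10*b^2 + 12*b - 2*y^3 + y^2*(18*b + 1) + y*(20*b^2 + 33*b + 5) + 2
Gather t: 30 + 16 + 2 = 48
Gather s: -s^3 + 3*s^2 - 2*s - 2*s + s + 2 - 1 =-s^3 + 3*s^2 - 3*s + 1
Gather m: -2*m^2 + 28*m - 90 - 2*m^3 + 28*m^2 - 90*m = -2*m^3 + 26*m^2 - 62*m - 90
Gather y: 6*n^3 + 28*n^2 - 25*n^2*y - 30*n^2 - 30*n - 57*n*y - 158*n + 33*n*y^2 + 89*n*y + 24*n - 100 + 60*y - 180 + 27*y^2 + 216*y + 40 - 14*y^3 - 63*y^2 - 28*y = 6*n^3 - 2*n^2 - 164*n - 14*y^3 + y^2*(33*n - 36) + y*(-25*n^2 + 32*n + 248) - 240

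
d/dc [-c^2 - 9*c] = -2*c - 9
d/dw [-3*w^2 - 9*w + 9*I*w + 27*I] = -6*w - 9 + 9*I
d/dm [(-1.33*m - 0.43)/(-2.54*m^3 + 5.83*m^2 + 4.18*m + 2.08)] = (-6.7564*m^3 + 4.4773*m^2 + 5.0138*m - 0.969000000000001)/(6.4516*m^6 - 29.6164*m^5 + 12.7545*m^4 + 38.1724*m^3 + 41.7252*m^2 + 17.3888*m + 4.3264)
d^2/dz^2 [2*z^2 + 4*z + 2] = 4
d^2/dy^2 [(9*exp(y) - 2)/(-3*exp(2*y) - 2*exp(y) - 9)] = (-81*exp(4*y) + 126*exp(3*y) + 1494*exp(2*y) - 46*exp(y) - 765)*exp(y)/(27*exp(6*y) + 54*exp(5*y) + 279*exp(4*y) + 332*exp(3*y) + 837*exp(2*y) + 486*exp(y) + 729)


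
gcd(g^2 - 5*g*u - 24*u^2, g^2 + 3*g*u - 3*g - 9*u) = g + 3*u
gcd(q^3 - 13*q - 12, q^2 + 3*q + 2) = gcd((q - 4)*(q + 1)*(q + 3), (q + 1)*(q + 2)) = q + 1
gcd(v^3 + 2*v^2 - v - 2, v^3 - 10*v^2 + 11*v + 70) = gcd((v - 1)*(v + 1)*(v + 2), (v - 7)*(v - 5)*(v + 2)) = v + 2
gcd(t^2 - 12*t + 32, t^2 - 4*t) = t - 4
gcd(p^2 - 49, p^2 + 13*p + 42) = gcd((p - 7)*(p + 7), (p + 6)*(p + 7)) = p + 7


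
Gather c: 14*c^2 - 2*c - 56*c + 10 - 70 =14*c^2 - 58*c - 60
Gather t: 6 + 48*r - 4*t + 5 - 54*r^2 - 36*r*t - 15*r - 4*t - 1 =-54*r^2 + 33*r + t*(-36*r - 8) + 10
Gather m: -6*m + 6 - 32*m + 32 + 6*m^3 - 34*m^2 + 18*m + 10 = 6*m^3 - 34*m^2 - 20*m + 48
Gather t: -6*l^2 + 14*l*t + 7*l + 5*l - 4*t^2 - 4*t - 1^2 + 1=-6*l^2 + 12*l - 4*t^2 + t*(14*l - 4)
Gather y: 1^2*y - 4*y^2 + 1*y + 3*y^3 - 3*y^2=3*y^3 - 7*y^2 + 2*y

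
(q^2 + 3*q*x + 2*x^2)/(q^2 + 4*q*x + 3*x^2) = (q + 2*x)/(q + 3*x)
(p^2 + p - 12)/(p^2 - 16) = (p - 3)/(p - 4)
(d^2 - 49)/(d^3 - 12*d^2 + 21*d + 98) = (d + 7)/(d^2 - 5*d - 14)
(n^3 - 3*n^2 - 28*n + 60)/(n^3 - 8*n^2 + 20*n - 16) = (n^2 - n - 30)/(n^2 - 6*n + 8)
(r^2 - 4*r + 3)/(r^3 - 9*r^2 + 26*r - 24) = (r - 1)/(r^2 - 6*r + 8)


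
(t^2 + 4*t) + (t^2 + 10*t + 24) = 2*t^2 + 14*t + 24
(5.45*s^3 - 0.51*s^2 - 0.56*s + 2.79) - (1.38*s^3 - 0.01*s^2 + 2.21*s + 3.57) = 4.07*s^3 - 0.5*s^2 - 2.77*s - 0.78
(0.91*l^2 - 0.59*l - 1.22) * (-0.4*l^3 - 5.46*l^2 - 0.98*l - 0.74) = -0.364*l^5 - 4.7326*l^4 + 2.8176*l^3 + 6.566*l^2 + 1.6322*l + 0.9028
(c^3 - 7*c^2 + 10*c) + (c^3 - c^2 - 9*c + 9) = 2*c^3 - 8*c^2 + c + 9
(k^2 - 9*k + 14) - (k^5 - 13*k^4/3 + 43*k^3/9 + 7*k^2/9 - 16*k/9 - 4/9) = -k^5 + 13*k^4/3 - 43*k^3/9 + 2*k^2/9 - 65*k/9 + 130/9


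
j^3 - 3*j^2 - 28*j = j*(j - 7)*(j + 4)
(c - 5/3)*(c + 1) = c^2 - 2*c/3 - 5/3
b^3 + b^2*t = b^2*(b + t)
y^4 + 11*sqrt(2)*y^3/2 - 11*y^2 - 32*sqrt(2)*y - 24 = (y - 2*sqrt(2))*(y + sqrt(2)/2)*(y + sqrt(2))*(y + 6*sqrt(2))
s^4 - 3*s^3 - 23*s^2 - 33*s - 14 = (s - 7)*(s + 1)^2*(s + 2)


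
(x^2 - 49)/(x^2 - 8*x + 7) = (x + 7)/(x - 1)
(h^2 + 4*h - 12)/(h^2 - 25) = (h^2 + 4*h - 12)/(h^2 - 25)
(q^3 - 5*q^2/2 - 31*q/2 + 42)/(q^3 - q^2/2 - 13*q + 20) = (2*q^2 - 13*q + 21)/(2*q^2 - 9*q + 10)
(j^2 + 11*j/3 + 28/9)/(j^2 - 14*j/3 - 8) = (j + 7/3)/(j - 6)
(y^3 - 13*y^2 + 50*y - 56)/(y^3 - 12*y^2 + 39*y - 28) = (y - 2)/(y - 1)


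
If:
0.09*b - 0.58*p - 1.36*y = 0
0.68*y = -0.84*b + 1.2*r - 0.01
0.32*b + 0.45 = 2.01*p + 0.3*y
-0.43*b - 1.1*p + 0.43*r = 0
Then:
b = -0.93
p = 0.09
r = -0.70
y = -0.10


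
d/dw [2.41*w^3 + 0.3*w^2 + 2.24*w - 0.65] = 7.23*w^2 + 0.6*w + 2.24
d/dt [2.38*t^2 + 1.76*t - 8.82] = 4.76*t + 1.76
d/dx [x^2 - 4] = 2*x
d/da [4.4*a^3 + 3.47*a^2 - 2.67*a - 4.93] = 13.2*a^2 + 6.94*a - 2.67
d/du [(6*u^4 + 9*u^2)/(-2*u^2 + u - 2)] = 3*u*(-8*u^4 + 6*u^3 - 16*u^2 + 3*u - 12)/(4*u^4 - 4*u^3 + 9*u^2 - 4*u + 4)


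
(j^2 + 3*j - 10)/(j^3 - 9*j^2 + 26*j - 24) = (j + 5)/(j^2 - 7*j + 12)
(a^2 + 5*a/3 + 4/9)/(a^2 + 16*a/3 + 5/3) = (a + 4/3)/(a + 5)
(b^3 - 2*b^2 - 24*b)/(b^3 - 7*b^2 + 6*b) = (b + 4)/(b - 1)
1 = 1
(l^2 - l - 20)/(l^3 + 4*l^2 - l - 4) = (l - 5)/(l^2 - 1)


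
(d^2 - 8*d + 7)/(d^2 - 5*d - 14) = (d - 1)/(d + 2)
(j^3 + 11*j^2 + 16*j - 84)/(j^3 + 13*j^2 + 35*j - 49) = (j^2 + 4*j - 12)/(j^2 + 6*j - 7)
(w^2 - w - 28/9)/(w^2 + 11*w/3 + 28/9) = (3*w - 7)/(3*w + 7)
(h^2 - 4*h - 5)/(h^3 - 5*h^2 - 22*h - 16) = (h - 5)/(h^2 - 6*h - 16)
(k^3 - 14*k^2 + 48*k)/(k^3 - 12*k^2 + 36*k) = (k - 8)/(k - 6)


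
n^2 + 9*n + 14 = (n + 2)*(n + 7)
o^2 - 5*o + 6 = (o - 3)*(o - 2)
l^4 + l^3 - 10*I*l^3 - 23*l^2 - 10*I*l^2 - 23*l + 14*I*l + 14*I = (l + 1)*(l - 7*I)*(l - 2*I)*(l - I)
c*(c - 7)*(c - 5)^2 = c^4 - 17*c^3 + 95*c^2 - 175*c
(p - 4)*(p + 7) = p^2 + 3*p - 28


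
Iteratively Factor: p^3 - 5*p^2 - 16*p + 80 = (p - 4)*(p^2 - p - 20) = (p - 4)*(p + 4)*(p - 5)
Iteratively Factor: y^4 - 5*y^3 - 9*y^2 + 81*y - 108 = (y + 4)*(y^3 - 9*y^2 + 27*y - 27) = (y - 3)*(y + 4)*(y^2 - 6*y + 9) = (y - 3)^2*(y + 4)*(y - 3)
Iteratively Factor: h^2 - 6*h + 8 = (h - 4)*(h - 2)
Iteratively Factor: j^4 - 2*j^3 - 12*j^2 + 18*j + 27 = (j + 3)*(j^3 - 5*j^2 + 3*j + 9) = (j - 3)*(j + 3)*(j^2 - 2*j - 3) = (j - 3)^2*(j + 3)*(j + 1)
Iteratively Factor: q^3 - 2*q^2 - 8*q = (q)*(q^2 - 2*q - 8) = q*(q - 4)*(q + 2)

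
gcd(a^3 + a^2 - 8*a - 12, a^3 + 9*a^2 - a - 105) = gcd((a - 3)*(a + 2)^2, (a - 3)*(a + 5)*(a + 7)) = a - 3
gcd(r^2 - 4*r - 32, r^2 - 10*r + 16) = r - 8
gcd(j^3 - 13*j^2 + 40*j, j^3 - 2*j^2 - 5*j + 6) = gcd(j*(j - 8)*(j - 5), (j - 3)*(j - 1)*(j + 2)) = 1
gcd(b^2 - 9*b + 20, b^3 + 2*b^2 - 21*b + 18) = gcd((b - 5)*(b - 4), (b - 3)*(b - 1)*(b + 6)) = 1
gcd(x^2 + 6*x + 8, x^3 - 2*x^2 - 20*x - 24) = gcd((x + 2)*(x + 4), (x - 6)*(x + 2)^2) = x + 2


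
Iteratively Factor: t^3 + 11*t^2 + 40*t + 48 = (t + 4)*(t^2 + 7*t + 12) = (t + 3)*(t + 4)*(t + 4)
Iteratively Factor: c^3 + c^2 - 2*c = (c + 2)*(c^2 - c) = (c - 1)*(c + 2)*(c)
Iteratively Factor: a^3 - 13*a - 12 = (a - 4)*(a^2 + 4*a + 3) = (a - 4)*(a + 3)*(a + 1)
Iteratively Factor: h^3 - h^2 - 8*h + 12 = (h - 2)*(h^2 + h - 6) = (h - 2)^2*(h + 3)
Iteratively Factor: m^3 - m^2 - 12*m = (m + 3)*(m^2 - 4*m) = (m - 4)*(m + 3)*(m)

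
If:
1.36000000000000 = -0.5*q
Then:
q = -2.72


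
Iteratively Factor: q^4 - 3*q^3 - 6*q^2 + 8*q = (q + 2)*(q^3 - 5*q^2 + 4*q) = (q - 1)*(q + 2)*(q^2 - 4*q) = (q - 4)*(q - 1)*(q + 2)*(q)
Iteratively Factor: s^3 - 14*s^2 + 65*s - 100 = (s - 4)*(s^2 - 10*s + 25) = (s - 5)*(s - 4)*(s - 5)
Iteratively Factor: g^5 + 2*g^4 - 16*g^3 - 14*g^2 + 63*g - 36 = (g - 1)*(g^4 + 3*g^3 - 13*g^2 - 27*g + 36) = (g - 1)^2*(g^3 + 4*g^2 - 9*g - 36) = (g - 1)^2*(g + 4)*(g^2 - 9) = (g - 3)*(g - 1)^2*(g + 4)*(g + 3)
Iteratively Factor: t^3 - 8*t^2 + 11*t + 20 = (t + 1)*(t^2 - 9*t + 20) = (t - 4)*(t + 1)*(t - 5)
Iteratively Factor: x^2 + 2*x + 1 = (x + 1)*(x + 1)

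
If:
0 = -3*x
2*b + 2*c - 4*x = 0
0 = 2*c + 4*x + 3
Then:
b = 3/2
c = -3/2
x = 0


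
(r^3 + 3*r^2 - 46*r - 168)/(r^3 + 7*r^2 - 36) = (r^2 - 3*r - 28)/(r^2 + r - 6)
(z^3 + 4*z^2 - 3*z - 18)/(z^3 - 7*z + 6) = (z + 3)/(z - 1)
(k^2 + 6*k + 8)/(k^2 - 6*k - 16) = (k + 4)/(k - 8)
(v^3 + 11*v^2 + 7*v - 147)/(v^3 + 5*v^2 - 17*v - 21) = (v + 7)/(v + 1)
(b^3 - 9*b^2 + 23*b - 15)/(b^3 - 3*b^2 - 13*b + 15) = (b - 3)/(b + 3)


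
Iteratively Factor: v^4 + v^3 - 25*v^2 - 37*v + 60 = (v + 4)*(v^3 - 3*v^2 - 13*v + 15) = (v - 1)*(v + 4)*(v^2 - 2*v - 15) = (v - 1)*(v + 3)*(v + 4)*(v - 5)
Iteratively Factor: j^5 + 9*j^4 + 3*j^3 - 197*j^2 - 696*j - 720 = (j + 3)*(j^4 + 6*j^3 - 15*j^2 - 152*j - 240) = (j + 3)*(j + 4)*(j^3 + 2*j^2 - 23*j - 60) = (j - 5)*(j + 3)*(j + 4)*(j^2 + 7*j + 12) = (j - 5)*(j + 3)^2*(j + 4)*(j + 4)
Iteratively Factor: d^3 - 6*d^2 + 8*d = (d - 2)*(d^2 - 4*d) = (d - 4)*(d - 2)*(d)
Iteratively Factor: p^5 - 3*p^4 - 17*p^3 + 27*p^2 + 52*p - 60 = (p - 5)*(p^4 + 2*p^3 - 7*p^2 - 8*p + 12) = (p - 5)*(p - 1)*(p^3 + 3*p^2 - 4*p - 12) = (p - 5)*(p - 1)*(p + 2)*(p^2 + p - 6) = (p - 5)*(p - 2)*(p - 1)*(p + 2)*(p + 3)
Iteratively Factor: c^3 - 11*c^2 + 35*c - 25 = (c - 1)*(c^2 - 10*c + 25) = (c - 5)*(c - 1)*(c - 5)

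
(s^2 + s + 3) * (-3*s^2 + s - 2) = -3*s^4 - 2*s^3 - 10*s^2 + s - 6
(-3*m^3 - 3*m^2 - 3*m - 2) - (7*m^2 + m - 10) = -3*m^3 - 10*m^2 - 4*m + 8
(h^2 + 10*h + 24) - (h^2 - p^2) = 10*h + p^2 + 24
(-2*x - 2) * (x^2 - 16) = -2*x^3 - 2*x^2 + 32*x + 32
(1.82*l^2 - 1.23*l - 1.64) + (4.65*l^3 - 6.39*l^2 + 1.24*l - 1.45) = 4.65*l^3 - 4.57*l^2 + 0.01*l - 3.09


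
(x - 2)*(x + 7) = x^2 + 5*x - 14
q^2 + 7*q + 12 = (q + 3)*(q + 4)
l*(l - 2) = l^2 - 2*l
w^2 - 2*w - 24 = (w - 6)*(w + 4)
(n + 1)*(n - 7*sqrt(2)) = n^2 - 7*sqrt(2)*n + n - 7*sqrt(2)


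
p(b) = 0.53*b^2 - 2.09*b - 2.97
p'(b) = 1.06*b - 2.09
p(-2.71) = 6.59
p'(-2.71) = -4.96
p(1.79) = -5.01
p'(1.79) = -0.19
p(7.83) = 13.16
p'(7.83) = 6.21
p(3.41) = -3.93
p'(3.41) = 1.52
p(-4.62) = 18.00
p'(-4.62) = -6.99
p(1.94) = -5.03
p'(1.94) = -0.03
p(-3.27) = 9.53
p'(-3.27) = -5.56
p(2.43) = -4.92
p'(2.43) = 0.49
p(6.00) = 3.57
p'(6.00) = 4.27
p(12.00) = 48.27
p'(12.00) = 10.63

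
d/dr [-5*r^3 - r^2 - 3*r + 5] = -15*r^2 - 2*r - 3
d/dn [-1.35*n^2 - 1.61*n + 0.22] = -2.7*n - 1.61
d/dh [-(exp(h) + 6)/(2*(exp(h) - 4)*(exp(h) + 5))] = (exp(2*h) + 12*exp(h) + 26)*exp(h)/(2*(exp(4*h) + 2*exp(3*h) - 39*exp(2*h) - 40*exp(h) + 400))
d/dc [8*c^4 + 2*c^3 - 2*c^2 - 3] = 2*c*(16*c^2 + 3*c - 2)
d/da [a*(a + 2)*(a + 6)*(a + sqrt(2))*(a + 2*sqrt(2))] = 5*a^4 + 12*sqrt(2)*a^3 + 32*a^3 + 48*a^2 + 72*sqrt(2)*a^2 + 64*a + 72*sqrt(2)*a + 48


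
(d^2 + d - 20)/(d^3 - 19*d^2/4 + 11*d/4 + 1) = 4*(d + 5)/(4*d^2 - 3*d - 1)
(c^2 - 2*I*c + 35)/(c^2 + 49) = (c + 5*I)/(c + 7*I)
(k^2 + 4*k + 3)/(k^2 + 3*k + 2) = (k + 3)/(k + 2)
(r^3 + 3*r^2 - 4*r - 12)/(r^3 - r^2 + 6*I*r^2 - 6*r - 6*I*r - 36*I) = (r^2 + r - 6)/(r^2 + r*(-3 + 6*I) - 18*I)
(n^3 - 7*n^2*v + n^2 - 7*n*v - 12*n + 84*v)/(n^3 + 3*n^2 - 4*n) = (n^2 - 7*n*v - 3*n + 21*v)/(n*(n - 1))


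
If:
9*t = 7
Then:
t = 7/9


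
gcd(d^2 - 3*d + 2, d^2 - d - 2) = d - 2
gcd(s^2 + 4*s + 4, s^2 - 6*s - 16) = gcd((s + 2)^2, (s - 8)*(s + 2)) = s + 2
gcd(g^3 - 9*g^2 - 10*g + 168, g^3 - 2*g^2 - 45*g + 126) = g - 6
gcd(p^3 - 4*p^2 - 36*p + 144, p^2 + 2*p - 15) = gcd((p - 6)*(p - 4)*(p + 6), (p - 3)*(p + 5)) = 1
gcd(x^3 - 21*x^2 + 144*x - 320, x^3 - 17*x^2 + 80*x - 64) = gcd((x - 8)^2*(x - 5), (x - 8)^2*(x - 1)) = x^2 - 16*x + 64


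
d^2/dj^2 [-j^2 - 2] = -2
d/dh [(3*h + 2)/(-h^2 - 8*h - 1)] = (3*h^2 + 4*h + 13)/(h^4 + 16*h^3 + 66*h^2 + 16*h + 1)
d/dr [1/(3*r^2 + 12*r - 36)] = 2*(-r - 2)/(3*(r^2 + 4*r - 12)^2)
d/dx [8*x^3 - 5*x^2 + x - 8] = 24*x^2 - 10*x + 1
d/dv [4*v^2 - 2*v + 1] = 8*v - 2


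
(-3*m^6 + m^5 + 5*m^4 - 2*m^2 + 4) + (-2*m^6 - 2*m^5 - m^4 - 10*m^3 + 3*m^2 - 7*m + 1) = -5*m^6 - m^5 + 4*m^4 - 10*m^3 + m^2 - 7*m + 5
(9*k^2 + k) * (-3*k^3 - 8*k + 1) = -27*k^5 - 3*k^4 - 72*k^3 + k^2 + k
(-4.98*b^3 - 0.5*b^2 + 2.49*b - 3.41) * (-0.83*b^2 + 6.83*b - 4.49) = 4.1334*b^5 - 33.5984*b^4 + 16.8785*b^3 + 22.082*b^2 - 34.4704*b + 15.3109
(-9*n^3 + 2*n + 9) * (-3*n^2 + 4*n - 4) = 27*n^5 - 36*n^4 + 30*n^3 - 19*n^2 + 28*n - 36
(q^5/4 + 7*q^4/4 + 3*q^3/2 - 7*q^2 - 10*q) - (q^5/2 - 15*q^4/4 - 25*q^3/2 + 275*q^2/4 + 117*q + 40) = -q^5/4 + 11*q^4/2 + 14*q^3 - 303*q^2/4 - 127*q - 40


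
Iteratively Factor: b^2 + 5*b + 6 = (b + 3)*(b + 2)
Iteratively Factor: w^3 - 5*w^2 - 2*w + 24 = (w + 2)*(w^2 - 7*w + 12) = (w - 4)*(w + 2)*(w - 3)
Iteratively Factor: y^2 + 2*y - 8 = (y - 2)*(y + 4)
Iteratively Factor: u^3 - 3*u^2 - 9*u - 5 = (u + 1)*(u^2 - 4*u - 5) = (u - 5)*(u + 1)*(u + 1)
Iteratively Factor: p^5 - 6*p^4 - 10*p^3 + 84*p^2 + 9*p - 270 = (p + 2)*(p^4 - 8*p^3 + 6*p^2 + 72*p - 135) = (p - 3)*(p + 2)*(p^3 - 5*p^2 - 9*p + 45) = (p - 3)*(p + 2)*(p + 3)*(p^2 - 8*p + 15) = (p - 5)*(p - 3)*(p + 2)*(p + 3)*(p - 3)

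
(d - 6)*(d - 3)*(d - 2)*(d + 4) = d^4 - 7*d^3 - 8*d^2 + 108*d - 144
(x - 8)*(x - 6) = x^2 - 14*x + 48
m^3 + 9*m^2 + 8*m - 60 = (m - 2)*(m + 5)*(m + 6)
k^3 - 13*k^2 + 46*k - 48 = (k - 8)*(k - 3)*(k - 2)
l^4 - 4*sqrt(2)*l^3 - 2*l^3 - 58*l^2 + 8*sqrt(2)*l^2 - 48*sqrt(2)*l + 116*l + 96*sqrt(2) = (l - 2)*(l - 8*sqrt(2))*(l + sqrt(2))*(l + 3*sqrt(2))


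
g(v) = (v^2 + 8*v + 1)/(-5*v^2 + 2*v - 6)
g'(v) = (2*v + 8)/(-5*v^2 + 2*v - 6) + (10*v - 2)*(v^2 + 8*v + 1)/(-5*v^2 + 2*v - 6)^2 = 2*(21*v^2 - v - 25)/(25*v^4 - 20*v^3 + 64*v^2 - 24*v + 36)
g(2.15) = -0.92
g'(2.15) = 0.23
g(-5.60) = 0.07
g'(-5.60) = 0.04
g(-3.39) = 0.21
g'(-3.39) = 0.09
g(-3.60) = 0.19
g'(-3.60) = 0.08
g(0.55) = -0.89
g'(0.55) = -0.93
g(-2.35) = 0.32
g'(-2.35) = 0.13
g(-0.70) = 0.42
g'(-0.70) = -0.29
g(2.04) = -0.95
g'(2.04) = 0.23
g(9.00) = -0.39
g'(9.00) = 0.02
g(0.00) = -0.17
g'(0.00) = -1.39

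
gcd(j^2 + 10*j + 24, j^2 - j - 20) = j + 4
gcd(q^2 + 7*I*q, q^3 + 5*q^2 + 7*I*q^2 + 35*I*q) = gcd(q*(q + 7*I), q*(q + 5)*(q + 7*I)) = q^2 + 7*I*q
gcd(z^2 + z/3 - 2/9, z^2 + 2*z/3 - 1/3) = z - 1/3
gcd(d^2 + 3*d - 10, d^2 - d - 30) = d + 5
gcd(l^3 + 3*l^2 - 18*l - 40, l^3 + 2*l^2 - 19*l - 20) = l^2 + l - 20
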